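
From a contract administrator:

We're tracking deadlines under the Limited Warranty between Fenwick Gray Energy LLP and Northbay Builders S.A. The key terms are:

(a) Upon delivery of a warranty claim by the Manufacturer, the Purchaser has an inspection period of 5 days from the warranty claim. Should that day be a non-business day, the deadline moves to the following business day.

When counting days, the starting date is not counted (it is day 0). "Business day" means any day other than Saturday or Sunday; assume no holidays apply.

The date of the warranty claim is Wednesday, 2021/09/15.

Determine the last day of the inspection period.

The last day of the inspection period: 2021/09/15 + 5 days = 2021/09/20. 2021/09/20 is a Monday, so no roll-forward applies.

2021/09/20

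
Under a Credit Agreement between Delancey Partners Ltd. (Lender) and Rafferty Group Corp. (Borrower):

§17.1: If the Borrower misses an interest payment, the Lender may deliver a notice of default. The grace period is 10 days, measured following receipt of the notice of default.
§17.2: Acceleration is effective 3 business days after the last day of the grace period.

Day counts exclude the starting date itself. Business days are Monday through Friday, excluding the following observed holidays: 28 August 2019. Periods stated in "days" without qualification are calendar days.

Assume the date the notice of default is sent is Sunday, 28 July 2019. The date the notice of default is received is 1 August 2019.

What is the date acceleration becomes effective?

14 August 2019

The last day of the grace period: 10 calendar days after 1 August 2019 is 11 August 2019.
The date acceleration becomes effective: 3 business days after Sunday, 11 August 2019, skipping weekends — Aug 12, Aug 13, Aug 14 — lands on Wednesday, 14 August 2019.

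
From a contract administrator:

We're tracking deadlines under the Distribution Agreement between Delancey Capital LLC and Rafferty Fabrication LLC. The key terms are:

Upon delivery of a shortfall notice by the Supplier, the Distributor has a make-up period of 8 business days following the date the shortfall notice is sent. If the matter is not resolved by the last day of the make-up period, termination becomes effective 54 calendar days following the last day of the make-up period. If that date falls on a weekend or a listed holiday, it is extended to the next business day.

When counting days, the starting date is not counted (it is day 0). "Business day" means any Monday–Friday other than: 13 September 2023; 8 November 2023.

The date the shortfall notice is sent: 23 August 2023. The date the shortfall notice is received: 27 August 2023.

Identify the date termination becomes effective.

The last day of the make-up period: counting 8 business days from Wednesday, 23 August 2023 (Aug 24, Aug 25, Aug 28, Aug 29, Aug 30, Aug 31, Sep 1, Sep 4, skipping weekends) reaches Monday, 4 September 2023.
The date termination becomes effective: 4 September 2023 + 54 days = 28 October 2023. That falls on a Saturday, so it rolls to the next business day, Monday, 30 October 2023.

30 October 2023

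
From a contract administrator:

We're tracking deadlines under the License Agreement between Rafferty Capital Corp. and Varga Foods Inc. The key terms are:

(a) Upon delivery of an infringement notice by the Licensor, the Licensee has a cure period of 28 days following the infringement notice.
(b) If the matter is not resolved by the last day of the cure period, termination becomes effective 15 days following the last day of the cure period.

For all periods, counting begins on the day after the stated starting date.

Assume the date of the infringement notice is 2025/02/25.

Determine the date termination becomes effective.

Adding 28 calendar days to 2025/02/25 gives 2025/03/25, which is the last day of the cure period.
The date termination becomes effective: 2025/03/25 + 15 days = 2025/04/09.

2025/04/09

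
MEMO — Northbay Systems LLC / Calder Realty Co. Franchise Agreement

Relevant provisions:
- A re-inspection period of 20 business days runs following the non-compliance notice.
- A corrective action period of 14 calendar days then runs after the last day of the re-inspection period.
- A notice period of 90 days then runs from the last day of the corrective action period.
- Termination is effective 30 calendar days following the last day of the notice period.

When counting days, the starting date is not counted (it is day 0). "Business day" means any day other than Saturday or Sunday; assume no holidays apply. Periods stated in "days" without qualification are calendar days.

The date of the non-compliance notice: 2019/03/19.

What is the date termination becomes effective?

From Tuesday, 2019/03/19, 20 business days (Mar 20, Mar 21, Mar 22, Mar 25, …, Apr 12, Apr 15, Apr 16, skipping weekends) brings us to Tuesday, 2019/04/16, which is the last day of the re-inspection period.
The last day of the corrective action period: 2019/04/16 + 14 days = 2019/04/30.
The last day of the notice period: 2019/04/30 + 90 days = 2019/07/29.
Adding 30 calendar days to 2019/07/29 gives 2019/08/28, which is the date termination becomes effective.

2019/08/28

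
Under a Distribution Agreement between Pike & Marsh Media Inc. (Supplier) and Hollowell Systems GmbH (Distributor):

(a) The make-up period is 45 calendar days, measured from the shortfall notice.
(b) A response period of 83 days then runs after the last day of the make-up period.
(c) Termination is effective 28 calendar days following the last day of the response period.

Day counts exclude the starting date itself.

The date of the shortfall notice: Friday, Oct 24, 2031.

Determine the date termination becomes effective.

The last day of the make-up period: 45 calendar days after Oct 24, 2031 is Dec 8, 2031.
The last day of the response period: Dec 8, 2031 + 83 days = Feb 29, 2032.
The date termination becomes effective: 28 calendar days after Feb 29, 2032 is Mar 28, 2032.

Mar 28, 2032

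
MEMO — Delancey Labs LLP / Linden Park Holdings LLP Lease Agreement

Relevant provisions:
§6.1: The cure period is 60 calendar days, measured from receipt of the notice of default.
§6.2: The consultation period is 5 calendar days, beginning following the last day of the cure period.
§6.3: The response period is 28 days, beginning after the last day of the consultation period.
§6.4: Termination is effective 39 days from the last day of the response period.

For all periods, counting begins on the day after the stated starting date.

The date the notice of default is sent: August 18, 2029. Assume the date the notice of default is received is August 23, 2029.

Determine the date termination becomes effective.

The last day of the cure period: August 23, 2029 + 60 days = October 22, 2029.
The last day of the consultation period: 5 calendar days after October 22, 2029 is October 27, 2029.
The last day of the response period: 28 calendar days after October 27, 2029 is November 24, 2029.
The date termination becomes effective: 39 calendar days after November 24, 2029 is January 2, 2030.

January 2, 2030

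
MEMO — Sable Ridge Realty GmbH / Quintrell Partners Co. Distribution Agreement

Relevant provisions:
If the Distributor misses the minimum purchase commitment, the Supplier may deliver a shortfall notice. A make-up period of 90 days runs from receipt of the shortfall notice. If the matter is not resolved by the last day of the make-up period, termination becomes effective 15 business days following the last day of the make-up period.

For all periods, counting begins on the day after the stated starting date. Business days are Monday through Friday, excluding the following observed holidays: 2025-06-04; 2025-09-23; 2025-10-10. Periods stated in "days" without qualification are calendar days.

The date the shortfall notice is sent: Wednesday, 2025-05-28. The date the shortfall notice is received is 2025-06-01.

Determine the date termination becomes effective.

2025-09-19

The last day of the make-up period: 90 calendar days after 2025-06-01 is 2025-08-30.
The date termination becomes effective: 15 business days after Saturday, 2025-08-30, skipping weekends — Sep 1, Sep 2, Sep 3, Sep 4, …, Sep 17, Sep 18, Sep 19 — lands on Friday, 2025-09-19.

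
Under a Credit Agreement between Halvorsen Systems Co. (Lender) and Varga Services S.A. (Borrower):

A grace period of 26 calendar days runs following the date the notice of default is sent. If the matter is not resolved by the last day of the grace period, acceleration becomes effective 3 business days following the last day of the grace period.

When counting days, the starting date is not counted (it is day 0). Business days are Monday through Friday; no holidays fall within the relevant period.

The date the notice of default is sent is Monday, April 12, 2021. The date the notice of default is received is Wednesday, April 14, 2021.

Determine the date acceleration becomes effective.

The last day of the grace period: 26 calendar days after April 12, 2021 is May 8, 2021.
The date acceleration becomes effective: counting 3 business days from Saturday, May 8, 2021 (May 10, May 11, May 12, skipping weekends) reaches Wednesday, May 12, 2021.

May 12, 2021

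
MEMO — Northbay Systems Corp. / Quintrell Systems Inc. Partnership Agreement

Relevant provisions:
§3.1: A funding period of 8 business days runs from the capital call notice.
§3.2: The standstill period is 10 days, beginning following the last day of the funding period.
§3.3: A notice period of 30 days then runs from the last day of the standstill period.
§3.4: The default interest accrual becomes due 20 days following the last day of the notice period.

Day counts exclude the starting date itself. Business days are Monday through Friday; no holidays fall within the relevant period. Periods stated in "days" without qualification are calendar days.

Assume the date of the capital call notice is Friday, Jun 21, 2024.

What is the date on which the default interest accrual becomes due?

Sep 1, 2024

From Friday, Jun 21, 2024, 8 business days (Jun 24, Jun 25, Jun 26, Jun 27, Jun 28, Jul 1, Jul 2, Jul 3, skipping weekends) brings us to Wednesday, Jul 3, 2024, which is the last day of the funding period.
The last day of the standstill period: 10 calendar days after Jul 3, 2024 is Jul 13, 2024.
The last day of the notice period: Jul 13, 2024 + 30 days = Aug 12, 2024.
The date on which the default interest accrual becomes due: 20 calendar days after Aug 12, 2024 is Sep 1, 2024.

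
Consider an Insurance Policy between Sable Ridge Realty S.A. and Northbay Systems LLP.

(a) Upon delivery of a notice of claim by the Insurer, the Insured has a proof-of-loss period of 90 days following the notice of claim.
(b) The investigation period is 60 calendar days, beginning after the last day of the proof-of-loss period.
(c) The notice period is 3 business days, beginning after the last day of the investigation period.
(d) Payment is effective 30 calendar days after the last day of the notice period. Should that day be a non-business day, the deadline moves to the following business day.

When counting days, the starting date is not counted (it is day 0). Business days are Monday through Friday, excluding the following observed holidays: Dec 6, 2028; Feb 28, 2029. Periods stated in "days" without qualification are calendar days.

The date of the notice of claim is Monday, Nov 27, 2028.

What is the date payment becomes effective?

The last day of the proof-of-loss period: 90 calendar days after Nov 27, 2028 is Feb 25, 2029.
The last day of the investigation period: 60 calendar days after Feb 25, 2029 is Apr 26, 2029.
The last day of the notice period: 3 business days after Thursday, Apr 26, 2029, skipping weekends — Apr 27, Apr 30, May 1 — lands on Tuesday, May 1, 2029.
The date payment becomes effective: May 1, 2029 + 30 days = May 31, 2029. May 31, 2029 is a Thursday and is not a listed holiday, so no roll-forward applies.

May 31, 2029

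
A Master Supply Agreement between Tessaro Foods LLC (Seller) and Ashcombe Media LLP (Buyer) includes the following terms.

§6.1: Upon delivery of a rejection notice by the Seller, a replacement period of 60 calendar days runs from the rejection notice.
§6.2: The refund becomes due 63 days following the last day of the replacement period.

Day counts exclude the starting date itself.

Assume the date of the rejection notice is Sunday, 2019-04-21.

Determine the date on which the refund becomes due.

2019-08-22

Adding 60 calendar days to 2019-04-21 gives 2019-06-20, which is the last day of the replacement period.
The date on which the refund becomes due: 2019-06-20 + 63 days = 2019-08-22.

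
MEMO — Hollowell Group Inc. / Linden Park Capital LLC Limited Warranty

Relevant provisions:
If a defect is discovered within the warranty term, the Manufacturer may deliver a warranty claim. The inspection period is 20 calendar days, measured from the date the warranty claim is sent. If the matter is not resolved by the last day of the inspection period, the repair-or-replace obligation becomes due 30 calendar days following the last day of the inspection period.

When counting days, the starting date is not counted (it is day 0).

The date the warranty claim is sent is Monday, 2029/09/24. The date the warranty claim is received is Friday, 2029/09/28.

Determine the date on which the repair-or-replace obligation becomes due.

2029/11/13

Adding 20 calendar days to 2029/09/24 gives 2029/10/14, which is the last day of the inspection period.
The date on which the repair-or-replace obligation becomes due: 2029/10/14 + 30 days = 2029/11/13.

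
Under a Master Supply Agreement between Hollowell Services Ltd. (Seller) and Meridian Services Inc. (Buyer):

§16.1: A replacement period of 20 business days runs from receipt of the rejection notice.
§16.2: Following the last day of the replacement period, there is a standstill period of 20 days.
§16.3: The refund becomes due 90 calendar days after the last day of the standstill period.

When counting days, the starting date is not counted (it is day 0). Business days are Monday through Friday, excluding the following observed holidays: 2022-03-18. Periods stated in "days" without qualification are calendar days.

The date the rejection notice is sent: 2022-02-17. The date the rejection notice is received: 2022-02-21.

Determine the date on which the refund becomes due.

The last day of the replacement period: counting 20 business days from Monday, 2022-02-21 (Feb 22, Feb 23, Feb 24, Feb 25, …, Mar 17, Mar 21, Mar 22, skipping weekends and the listed holiday on Mar 18) reaches Tuesday, 2022-03-22.
The last day of the standstill period: 20 calendar days after 2022-03-22 is 2022-04-11.
Adding 90 calendar days to 2022-04-11 gives 2022-07-10, which is the date on which the refund becomes due.

2022-07-10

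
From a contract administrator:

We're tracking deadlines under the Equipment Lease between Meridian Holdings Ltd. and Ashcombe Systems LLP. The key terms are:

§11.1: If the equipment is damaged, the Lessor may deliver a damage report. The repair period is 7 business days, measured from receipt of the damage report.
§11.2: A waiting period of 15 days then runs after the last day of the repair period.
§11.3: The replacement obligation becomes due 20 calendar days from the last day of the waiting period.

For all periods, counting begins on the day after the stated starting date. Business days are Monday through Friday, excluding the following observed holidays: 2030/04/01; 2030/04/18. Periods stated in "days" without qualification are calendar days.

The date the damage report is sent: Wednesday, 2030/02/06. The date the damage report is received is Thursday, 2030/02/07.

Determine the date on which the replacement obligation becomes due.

The last day of the repair period: 7 business days after Thursday, 2030/02/07, skipping weekends — Feb 8, Feb 11, Feb 12, Feb 13, Feb 14, Feb 15, Feb 18 — lands on Monday, 2030/02/18.
Adding 15 calendar days to 2030/02/18 gives 2030/03/05, which is the last day of the waiting period.
Adding 20 calendar days to 2030/03/05 gives 2030/03/25, which is the date on which the replacement obligation becomes due.

2030/03/25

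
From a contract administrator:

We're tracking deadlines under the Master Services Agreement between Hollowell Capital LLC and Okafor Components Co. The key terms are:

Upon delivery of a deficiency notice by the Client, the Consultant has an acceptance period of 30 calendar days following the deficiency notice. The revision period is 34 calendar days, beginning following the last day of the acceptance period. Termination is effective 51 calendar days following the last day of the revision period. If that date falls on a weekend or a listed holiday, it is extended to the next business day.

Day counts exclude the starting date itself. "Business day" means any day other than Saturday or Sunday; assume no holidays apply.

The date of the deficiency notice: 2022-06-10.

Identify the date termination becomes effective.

2022-10-03

The last day of the acceptance period: 30 calendar days after 2022-06-10 is 2022-07-10.
The last day of the revision period: 34 calendar days after 2022-07-10 is 2022-08-13.
Adding 51 calendar days to 2022-08-13 gives 2022-10-03, which is the date termination becomes effective. 2022-10-03 is a Monday, so no roll-forward applies.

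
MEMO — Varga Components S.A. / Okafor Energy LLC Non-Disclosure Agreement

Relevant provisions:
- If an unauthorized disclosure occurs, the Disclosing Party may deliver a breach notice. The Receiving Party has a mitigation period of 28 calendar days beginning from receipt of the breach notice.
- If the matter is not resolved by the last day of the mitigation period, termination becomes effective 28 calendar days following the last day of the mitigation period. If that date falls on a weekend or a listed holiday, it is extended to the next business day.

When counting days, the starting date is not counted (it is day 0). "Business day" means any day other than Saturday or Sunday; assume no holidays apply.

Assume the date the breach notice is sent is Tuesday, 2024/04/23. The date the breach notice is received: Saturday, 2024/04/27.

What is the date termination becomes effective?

The last day of the mitigation period: 28 calendar days after 2024/04/27 is 2024/05/25.
The date termination becomes effective: 28 calendar days after 2024/05/25 is 2024/06/22. That falls on a Saturday, so it rolls to the next business day, Monday, 2024/06/24.

2024/06/24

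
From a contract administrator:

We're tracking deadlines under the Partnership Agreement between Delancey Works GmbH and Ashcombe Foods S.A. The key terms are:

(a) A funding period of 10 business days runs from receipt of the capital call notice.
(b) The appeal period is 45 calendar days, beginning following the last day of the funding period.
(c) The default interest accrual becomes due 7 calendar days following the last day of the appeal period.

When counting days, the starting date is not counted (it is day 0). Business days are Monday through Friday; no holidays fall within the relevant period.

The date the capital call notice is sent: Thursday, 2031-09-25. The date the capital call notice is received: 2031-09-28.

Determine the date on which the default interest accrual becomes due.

2031-12-01

From Sunday, 2031-09-28, 10 business days (Sep 29, Sep 30, Oct 1, Oct 2, Oct 3, Oct 6, Oct 7, Oct 8, Oct 9, Oct 10, skipping weekends) brings us to Friday, 2031-10-10, which is the last day of the funding period.
The last day of the appeal period: 2031-10-10 + 45 days = 2031-11-24.
Adding 7 calendar days to 2031-11-24 gives 2031-12-01, which is the date on which the default interest accrual becomes due.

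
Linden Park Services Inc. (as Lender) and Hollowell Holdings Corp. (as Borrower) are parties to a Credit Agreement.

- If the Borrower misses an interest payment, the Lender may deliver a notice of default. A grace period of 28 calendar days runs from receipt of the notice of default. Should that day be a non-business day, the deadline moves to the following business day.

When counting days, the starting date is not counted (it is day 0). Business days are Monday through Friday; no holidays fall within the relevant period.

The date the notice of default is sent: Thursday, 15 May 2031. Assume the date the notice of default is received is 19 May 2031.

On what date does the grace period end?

16 June 2031

Adding 28 calendar days to 19 May 2031 gives 16 June 2031, which is the last day of the grace period. 16 June 2031 is a Monday, so no roll-forward applies.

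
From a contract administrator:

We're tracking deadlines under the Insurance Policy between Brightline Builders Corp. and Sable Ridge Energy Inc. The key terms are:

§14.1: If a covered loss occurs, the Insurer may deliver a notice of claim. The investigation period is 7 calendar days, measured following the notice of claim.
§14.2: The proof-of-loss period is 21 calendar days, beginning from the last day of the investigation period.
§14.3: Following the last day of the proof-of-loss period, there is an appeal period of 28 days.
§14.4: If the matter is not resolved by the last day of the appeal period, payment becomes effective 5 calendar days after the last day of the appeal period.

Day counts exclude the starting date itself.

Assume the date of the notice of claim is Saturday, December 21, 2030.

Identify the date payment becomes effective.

February 20, 2031

Adding 7 calendar days to December 21, 2030 gives December 28, 2030, which is the last day of the investigation period.
The last day of the proof-of-loss period: December 28, 2030 + 21 days = January 18, 2031.
The last day of the appeal period: 28 calendar days after January 18, 2031 is February 15, 2031.
The date payment becomes effective: 5 calendar days after February 15, 2031 is February 20, 2031.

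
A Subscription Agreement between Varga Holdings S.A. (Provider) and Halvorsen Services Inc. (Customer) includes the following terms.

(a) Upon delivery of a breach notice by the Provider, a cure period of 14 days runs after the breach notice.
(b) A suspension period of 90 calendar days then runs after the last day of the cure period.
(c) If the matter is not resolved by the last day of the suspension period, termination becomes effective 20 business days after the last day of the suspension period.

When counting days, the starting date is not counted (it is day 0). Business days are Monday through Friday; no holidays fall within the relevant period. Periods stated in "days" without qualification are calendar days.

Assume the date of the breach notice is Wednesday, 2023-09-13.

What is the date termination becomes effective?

The last day of the cure period: 2023-09-13 + 14 days = 2023-09-27.
The last day of the suspension period: 90 calendar days after 2023-09-27 is 2023-12-26.
From Tuesday, 2023-12-26, 20 business days (Dec 27, Dec 28, Dec 29, Jan 1, …, Jan 19, Jan 22, Jan 23, skipping weekends) brings us to Tuesday, 2024-01-23, which is the date termination becomes effective.

2024-01-23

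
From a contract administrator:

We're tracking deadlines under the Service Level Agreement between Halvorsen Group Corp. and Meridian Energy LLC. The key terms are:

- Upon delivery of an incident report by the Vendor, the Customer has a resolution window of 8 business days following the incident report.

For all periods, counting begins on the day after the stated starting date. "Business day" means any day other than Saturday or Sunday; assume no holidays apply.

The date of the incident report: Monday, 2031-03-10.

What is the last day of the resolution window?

The last day of the resolution window: 8 business days after Monday, 2031-03-10, skipping weekends — Mar 11, Mar 12, Mar 13, Mar 14, Mar 17, Mar 18, Mar 19, Mar 20 — lands on Thursday, 2031-03-20.

2031-03-20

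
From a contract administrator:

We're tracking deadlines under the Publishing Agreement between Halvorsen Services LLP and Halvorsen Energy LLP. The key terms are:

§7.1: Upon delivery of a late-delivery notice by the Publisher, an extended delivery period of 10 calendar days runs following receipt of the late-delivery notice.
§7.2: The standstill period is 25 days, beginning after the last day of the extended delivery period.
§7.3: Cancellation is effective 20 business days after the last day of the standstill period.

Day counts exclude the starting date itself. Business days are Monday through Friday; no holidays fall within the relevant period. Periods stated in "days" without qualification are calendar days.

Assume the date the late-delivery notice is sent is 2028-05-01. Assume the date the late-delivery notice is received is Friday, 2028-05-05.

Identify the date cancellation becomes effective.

Adding 10 calendar days to 2028-05-05 gives 2028-05-15, which is the last day of the extended delivery period.
The last day of the standstill period: 25 calendar days after 2028-05-15 is 2028-06-09.
The date cancellation becomes effective: counting 20 business days from Friday, 2028-06-09 (Jun 12, Jun 13, Jun 14, Jun 15, …, Jul 5, Jul 6, Jul 7, skipping weekends) reaches Friday, 2028-07-07.

2028-07-07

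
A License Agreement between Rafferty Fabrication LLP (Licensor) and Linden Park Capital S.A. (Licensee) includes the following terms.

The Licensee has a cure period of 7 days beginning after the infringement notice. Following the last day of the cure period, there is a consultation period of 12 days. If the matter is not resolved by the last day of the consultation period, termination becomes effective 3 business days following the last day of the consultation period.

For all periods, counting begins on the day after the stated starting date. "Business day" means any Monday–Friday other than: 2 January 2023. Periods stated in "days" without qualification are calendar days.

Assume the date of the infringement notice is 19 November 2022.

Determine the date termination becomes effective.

The last day of the cure period: 19 November 2022 + 7 days = 26 November 2022.
The last day of the consultation period: 12 calendar days after 26 November 2022 is 8 December 2022.
From Thursday, 8 December 2022, 3 business days (Dec 9, Dec 12, Dec 13, skipping weekends) brings us to Tuesday, 13 December 2022, which is the date termination becomes effective.

13 December 2022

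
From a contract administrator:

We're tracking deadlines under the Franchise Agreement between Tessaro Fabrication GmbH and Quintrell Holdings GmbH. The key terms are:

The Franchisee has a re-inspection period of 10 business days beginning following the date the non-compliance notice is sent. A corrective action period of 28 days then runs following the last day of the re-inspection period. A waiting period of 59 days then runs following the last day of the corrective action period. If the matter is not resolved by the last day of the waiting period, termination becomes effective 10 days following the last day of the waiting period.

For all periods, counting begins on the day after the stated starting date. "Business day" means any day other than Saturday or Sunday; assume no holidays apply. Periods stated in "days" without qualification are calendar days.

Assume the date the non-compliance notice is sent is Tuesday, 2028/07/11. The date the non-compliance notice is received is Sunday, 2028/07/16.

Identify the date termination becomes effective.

From Tuesday, 2028/07/11, 10 business days (Jul 12, Jul 13, Jul 14, Jul 17, Jul 18, Jul 19, Jul 20, Jul 21, Jul 24, Jul 25, skipping weekends) brings us to Tuesday, 2028/07/25, which is the last day of the re-inspection period.
The last day of the corrective action period: 2028/07/25 + 28 days = 2028/08/22.
The last day of the waiting period: 59 calendar days after 2028/08/22 is 2028/10/20.
The date termination becomes effective: 2028/10/20 + 10 days = 2028/10/30.

2028/10/30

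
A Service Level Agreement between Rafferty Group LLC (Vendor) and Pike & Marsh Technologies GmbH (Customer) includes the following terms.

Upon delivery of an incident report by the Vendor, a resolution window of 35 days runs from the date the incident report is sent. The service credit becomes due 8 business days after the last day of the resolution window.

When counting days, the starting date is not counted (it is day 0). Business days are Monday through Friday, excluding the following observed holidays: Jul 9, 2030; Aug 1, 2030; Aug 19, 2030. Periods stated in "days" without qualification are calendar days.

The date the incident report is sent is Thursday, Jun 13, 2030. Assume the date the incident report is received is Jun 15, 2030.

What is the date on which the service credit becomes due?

The last day of the resolution window: 35 calendar days after Jun 13, 2030 is Jul 18, 2030.
The date on which the service credit becomes due: 8 business days after Thursday, Jul 18, 2030, skipping weekends — Jul 19, Jul 22, Jul 23, Jul 24, Jul 25, Jul 26, Jul 29, Jul 30 — lands on Tuesday, Jul 30, 2030.

Jul 30, 2030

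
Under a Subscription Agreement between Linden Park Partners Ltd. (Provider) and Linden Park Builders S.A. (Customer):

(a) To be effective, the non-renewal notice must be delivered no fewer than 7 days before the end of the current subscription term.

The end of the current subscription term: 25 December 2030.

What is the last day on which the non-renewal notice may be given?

Counting back 7 calendar days from 25 December 2030 gives 18 December 2030.

18 December 2030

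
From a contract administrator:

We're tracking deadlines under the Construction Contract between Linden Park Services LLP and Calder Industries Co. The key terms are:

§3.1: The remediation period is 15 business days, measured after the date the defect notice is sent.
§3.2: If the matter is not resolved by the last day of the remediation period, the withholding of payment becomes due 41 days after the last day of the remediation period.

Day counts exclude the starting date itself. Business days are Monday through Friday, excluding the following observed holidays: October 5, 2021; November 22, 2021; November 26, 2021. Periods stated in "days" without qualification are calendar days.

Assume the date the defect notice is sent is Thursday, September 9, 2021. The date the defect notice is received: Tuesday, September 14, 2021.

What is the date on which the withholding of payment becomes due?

The last day of the remediation period: counting 15 business days from Thursday, September 9, 2021 (Sep 10, Sep 13, Sep 14, Sep 15, …, Sep 28, Sep 29, Sep 30, skipping weekends) reaches Thursday, September 30, 2021.
Adding 41 calendar days to September 30, 2021 gives November 10, 2021, which is the date on which the withholding of payment becomes due.

November 10, 2021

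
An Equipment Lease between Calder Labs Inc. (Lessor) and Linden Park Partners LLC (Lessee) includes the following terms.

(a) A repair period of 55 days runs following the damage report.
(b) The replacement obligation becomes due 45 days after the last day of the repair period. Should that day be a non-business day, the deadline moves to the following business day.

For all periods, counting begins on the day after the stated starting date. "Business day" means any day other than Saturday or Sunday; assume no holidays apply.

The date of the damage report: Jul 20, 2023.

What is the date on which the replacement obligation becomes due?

Adding 55 calendar days to Jul 20, 2023 gives Sep 13, 2023, which is the last day of the repair period.
The date on which the replacement obligation becomes due: 45 calendar days after Sep 13, 2023 is Oct 28, 2023. That falls on a Saturday, so it rolls to the next business day, Monday, Oct 30, 2023.

Oct 30, 2023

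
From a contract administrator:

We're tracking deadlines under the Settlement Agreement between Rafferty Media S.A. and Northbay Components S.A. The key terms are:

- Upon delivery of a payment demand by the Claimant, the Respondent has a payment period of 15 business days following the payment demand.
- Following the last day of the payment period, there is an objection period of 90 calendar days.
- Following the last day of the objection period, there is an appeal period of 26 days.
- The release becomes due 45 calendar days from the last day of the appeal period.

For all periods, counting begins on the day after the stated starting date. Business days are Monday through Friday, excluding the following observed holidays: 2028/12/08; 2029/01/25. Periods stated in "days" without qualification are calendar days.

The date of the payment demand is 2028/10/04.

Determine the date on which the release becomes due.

The last day of the payment period: 15 business days after Wednesday, 2028/10/04, skipping weekends — Oct 5, Oct 6, Oct 9, Oct 10, …, Oct 23, Oct 24, Oct 25 — lands on Wednesday, 2028/10/25.
The last day of the objection period: 2028/10/25 + 90 days = 2029/01/23.
The last day of the appeal period: 2029/01/23 + 26 days = 2029/02/18.
The date on which the release becomes due: 45 calendar days after 2029/02/18 is 2029/04/04.

2029/04/04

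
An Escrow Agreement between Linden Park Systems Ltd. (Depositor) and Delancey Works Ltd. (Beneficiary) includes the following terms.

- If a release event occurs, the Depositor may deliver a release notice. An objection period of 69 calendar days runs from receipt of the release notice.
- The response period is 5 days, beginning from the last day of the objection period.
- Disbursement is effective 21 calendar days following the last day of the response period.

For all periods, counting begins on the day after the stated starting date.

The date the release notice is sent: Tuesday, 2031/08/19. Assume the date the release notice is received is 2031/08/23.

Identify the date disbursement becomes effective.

2031/11/26

The last day of the objection period: 2031/08/23 + 69 days = 2031/10/31.
Adding 5 calendar days to 2031/10/31 gives 2031/11/05, which is the last day of the response period.
The date disbursement becomes effective: 21 calendar days after 2031/11/05 is 2031/11/26.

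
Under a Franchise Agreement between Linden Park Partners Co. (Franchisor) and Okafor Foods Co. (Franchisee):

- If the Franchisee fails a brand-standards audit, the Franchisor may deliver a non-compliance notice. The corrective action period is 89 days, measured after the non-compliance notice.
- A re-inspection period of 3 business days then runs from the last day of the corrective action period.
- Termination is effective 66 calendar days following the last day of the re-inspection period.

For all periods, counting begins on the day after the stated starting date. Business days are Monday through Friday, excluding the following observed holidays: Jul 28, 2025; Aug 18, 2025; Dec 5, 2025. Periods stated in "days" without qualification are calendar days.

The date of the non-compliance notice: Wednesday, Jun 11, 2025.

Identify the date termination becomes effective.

Nov 16, 2025

The last day of the corrective action period: 89 calendar days after Jun 11, 2025 is Sep 8, 2025.
From Monday, Sep 8, 2025, 3 business days (Sep 9, Sep 10, Sep 11, skipping weekends) brings us to Thursday, Sep 11, 2025, which is the last day of the re-inspection period.
The date termination becomes effective: 66 calendar days after Sep 11, 2025 is Nov 16, 2025.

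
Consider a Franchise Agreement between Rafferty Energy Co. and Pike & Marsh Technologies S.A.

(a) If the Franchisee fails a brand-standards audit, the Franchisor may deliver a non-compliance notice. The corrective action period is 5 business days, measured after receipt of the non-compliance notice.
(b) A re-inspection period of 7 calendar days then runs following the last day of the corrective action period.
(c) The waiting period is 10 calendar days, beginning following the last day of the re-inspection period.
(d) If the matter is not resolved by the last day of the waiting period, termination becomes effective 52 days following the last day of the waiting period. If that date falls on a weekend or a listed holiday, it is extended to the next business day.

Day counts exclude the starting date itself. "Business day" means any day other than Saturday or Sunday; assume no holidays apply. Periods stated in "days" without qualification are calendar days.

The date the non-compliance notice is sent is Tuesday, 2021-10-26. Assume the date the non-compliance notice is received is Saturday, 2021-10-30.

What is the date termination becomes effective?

2022-01-13

From Saturday, 2021-10-30, 5 business days (Nov 1, Nov 2, Nov 3, Nov 4, Nov 5, skipping weekends) brings us to Friday, 2021-11-05, which is the last day of the corrective action period.
Adding 7 calendar days to 2021-11-05 gives 2021-11-12, which is the last day of the re-inspection period.
The last day of the waiting period: 10 calendar days after 2021-11-12 is 2021-11-22.
The date termination becomes effective: 2021-11-22 + 52 days = 2022-01-13. 2022-01-13 is a Thursday, so no roll-forward applies.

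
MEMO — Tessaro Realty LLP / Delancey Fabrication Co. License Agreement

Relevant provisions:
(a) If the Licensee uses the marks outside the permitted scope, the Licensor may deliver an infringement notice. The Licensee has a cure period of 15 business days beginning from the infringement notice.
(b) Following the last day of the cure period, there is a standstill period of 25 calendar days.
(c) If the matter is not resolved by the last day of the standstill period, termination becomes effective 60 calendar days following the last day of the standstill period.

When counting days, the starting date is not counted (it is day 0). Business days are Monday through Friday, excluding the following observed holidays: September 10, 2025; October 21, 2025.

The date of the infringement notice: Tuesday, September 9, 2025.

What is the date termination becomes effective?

The last day of the cure period: counting 15 business days from Tuesday, September 9, 2025 (Sep 11, Sep 12, Sep 15, Sep 16, …, Sep 29, Sep 30, Oct 1, skipping weekends and the listed holiday on Sep 10) reaches Wednesday, October 1, 2025.
The last day of the standstill period: October 1, 2025 + 25 days = October 26, 2025.
The date termination becomes effective: October 26, 2025 + 60 days = December 25, 2025.

December 25, 2025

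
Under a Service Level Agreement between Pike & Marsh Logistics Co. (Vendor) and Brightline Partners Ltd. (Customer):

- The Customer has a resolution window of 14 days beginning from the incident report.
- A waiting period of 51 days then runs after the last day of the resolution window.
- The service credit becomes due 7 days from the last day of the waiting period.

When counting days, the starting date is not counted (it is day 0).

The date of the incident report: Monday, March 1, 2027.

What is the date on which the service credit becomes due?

The last day of the resolution window: March 1, 2027 + 14 days = March 15, 2027.
Adding 51 calendar days to March 15, 2027 gives May 5, 2027, which is the last day of the waiting period.
The date on which the service credit becomes due: 7 calendar days after May 5, 2027 is May 12, 2027.

May 12, 2027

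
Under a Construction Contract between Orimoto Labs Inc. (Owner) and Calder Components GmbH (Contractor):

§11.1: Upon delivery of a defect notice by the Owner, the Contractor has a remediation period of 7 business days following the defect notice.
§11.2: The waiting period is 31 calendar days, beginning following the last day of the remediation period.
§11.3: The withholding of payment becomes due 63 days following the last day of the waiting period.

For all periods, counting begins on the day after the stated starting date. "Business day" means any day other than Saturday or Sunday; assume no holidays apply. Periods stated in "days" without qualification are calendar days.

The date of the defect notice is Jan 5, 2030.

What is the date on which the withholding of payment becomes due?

Apr 19, 2030

The last day of the remediation period: 7 business days after Saturday, Jan 5, 2030, skipping weekends — Jan 7, Jan 8, Jan 9, Jan 10, Jan 11, Jan 14, Jan 15 — lands on Tuesday, Jan 15, 2030.
The last day of the waiting period: Jan 15, 2030 + 31 days = Feb 15, 2030.
Adding 63 calendar days to Feb 15, 2030 gives Apr 19, 2030, which is the date on which the withholding of payment becomes due.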